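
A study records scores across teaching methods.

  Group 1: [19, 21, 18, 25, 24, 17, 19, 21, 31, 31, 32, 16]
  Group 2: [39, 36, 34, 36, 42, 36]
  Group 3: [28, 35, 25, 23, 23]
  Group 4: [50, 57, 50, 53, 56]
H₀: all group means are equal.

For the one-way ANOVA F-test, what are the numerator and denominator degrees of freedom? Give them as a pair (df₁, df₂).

k = 4 groups, N = 28 total
df = (k−1, N−k) = (4−1, 28−4) = (3, 24)

degrees of freedom = [3, 24]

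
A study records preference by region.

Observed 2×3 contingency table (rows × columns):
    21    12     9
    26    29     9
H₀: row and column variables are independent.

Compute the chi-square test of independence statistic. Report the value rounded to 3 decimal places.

test statistic = 3.150

Row totals [42, 64], col totals [47, 41, 18], n=106
χ² = (21−18.62)²/18.62 + (12−16.25)²/16.25 + (9−7.13)²/7.13 + (26−28.38)²/28.38 + (29−24.75)²/24.75 + (9−10.87)²/10.87 = 3.1504
df = 2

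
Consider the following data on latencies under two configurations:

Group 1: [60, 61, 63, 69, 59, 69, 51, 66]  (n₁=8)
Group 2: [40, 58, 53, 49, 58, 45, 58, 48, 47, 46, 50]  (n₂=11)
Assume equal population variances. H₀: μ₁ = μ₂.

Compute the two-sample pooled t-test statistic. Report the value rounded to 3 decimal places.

test statistic = 4.353

x̄₁=62.250, s₁=5.970, n₁=8
x̄₂=50.182, s₂=5.964, n₂=11
s_p² = [7·5.970² + 10·5.964²]/17 = 35.5963
SE = √(s_p²·(1/8+1/11)) = 2.7723
t = (62.250−50.182)/2.7723 = 4.3532
df = 17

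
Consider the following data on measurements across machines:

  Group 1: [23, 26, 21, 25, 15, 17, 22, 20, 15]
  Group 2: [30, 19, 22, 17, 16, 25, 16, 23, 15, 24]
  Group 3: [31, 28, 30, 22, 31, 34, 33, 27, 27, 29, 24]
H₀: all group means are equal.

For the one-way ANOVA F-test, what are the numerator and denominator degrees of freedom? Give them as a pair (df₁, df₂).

k = 3 groups, N = 30 total
df = (k−1, N−k) = (3−1, 30−3) = (2, 27)

degrees of freedom = [2, 27]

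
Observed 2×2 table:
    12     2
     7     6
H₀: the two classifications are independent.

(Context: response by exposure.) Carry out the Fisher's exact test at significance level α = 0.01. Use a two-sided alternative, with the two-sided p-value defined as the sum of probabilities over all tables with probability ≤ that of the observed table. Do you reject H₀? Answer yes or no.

reject H₀: no

Margins: r₁=14, r₂=13, c₁=19, c₂=8, n=27
p_obs = C(14,12)·C(13,7)/C(27,19); sum pmf over tables with pmf ≤ p_obs
p-value (two-sided) = 0.10319
At α=0.01: p ≥ α → fail to reject H₀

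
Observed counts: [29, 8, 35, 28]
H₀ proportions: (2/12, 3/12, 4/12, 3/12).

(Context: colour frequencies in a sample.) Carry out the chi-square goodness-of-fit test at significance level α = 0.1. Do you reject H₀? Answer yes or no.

reject H₀: yes

n = 100; E_i = n·p_i = [16.67, 25.00, 33.33, 25.00]
χ² = (29−16.67)²/16.67 + (8−25.00)²/25.00 + (35−33.33)²/33.33 + (28−25.00)²/25.00 = 21.1300
df = 3
p-value (upper-tail) = 0.00010
At α=0.1: p < α → reject H₀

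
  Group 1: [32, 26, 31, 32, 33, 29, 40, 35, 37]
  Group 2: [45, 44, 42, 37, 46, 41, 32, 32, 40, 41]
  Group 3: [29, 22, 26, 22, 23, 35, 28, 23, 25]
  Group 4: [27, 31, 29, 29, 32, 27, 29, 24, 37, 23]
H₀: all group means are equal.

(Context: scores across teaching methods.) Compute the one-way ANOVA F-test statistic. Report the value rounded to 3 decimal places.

Group means [32.78, 40.00, 25.89, 28.80], grand mean 32.000
SSB = Σnᵢ(x̄ᵢ−x̄)² = 1083.956; SSW = ΣΣ(x−x̄ᵢ)² = 650.044
MSB = 1083.956/3 = 361.3185; MSW = 650.044/34 = 19.1190
F = MSB/MSW = 18.8984
df = (3, 34)

test statistic = 18.898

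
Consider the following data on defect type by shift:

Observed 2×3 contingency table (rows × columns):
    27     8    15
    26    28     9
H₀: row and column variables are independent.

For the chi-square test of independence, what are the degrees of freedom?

df = (r−1)(c−1) = (2−1)·(3−1) = 2

degrees of freedom = 2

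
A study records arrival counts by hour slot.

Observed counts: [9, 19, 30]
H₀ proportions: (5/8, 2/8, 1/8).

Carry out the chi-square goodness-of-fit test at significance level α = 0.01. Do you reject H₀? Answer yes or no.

reject H₀: yes

n = 58; E_i = n·p_i = [36.25, 14.50, 7.25]
χ² = (9−36.25)²/36.25 + (19−14.50)²/14.50 + (30−7.25)²/7.25 = 93.2690
df = 2
p-value (upper-tail) = 0.00000
At α=0.01: p < α → reject H₀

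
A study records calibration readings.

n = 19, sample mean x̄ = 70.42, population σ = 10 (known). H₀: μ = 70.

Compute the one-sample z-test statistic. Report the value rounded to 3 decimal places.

test statistic = 0.183

SE = σ/√n = 10/√19 = 2.2942
z = (x̄−μ₀)/SE = (70.42−70)/2.2942 = 0.1831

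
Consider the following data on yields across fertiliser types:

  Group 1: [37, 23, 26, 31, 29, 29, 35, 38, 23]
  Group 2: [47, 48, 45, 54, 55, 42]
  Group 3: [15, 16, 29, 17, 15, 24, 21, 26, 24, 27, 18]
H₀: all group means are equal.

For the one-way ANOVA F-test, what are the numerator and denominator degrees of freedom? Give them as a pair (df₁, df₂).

degrees of freedom = [2, 23]

k = 3 groups, N = 26 total
df = (k−1, N−k) = (3−1, 26−3) = (2, 23)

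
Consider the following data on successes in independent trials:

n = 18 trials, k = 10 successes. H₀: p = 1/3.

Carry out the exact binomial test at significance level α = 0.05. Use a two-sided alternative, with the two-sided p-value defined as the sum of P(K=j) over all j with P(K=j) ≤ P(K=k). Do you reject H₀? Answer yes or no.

reject H₀: no

Exact binomial: n=18, k=10, p₀=1/3=0.3333
P(X=j) = C(n,j)·p₀^j·(1−p₀)^(n−j); p = Σ P(X=j) over j with P(X=j) ≤ P(X=10)
p-value (two-sided) = 0.07600
At α=0.05: p ≥ α → fail to reject H₀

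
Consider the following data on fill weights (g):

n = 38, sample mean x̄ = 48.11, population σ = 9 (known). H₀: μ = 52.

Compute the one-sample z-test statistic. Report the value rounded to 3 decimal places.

test statistic = -2.664

SE = σ/√n = 9/√38 = 1.4600
z = (x̄−μ₀)/SE = (48.11−52)/1.4600 = -2.6644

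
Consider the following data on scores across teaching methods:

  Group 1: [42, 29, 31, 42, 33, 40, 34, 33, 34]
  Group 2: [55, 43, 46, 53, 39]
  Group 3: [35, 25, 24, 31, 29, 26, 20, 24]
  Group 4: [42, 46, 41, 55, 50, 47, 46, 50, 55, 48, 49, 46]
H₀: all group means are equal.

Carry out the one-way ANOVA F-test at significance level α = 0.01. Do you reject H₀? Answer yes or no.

reject H₀: yes

Group means [35.33, 47.20, 26.75, 47.92], grand mean 39.500
SSB = Σnᵢ(x̄ᵢ−x̄)² = 2603.283; SSW = ΣΣ(x−x̄ᵢ)² = 725.217
MSB = 2603.283/3 = 867.7611; MSW = 725.217/30 = 24.1739
F = MSB/MSW = 35.8966
df = (3, 30)
p-value (upper-tail) = 0.00000
At α=0.01: p < α → reject H₀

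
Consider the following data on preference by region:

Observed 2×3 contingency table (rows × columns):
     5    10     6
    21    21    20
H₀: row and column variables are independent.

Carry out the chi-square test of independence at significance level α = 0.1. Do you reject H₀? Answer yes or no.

reject H₀: no

Row totals [21, 62], col totals [26, 31, 26], n=83
χ² = (5−6.58)²/6.58 + (10−7.84)²/7.84 + (6−6.58)²/6.58 + (21−19.42)²/19.42 + (21−23.16)²/23.16 + (20−19.42)²/19.42 = 1.3688
df = 2
p-value (upper-tail) = 0.50438
At α=0.1: p ≥ α → fail to reject H₀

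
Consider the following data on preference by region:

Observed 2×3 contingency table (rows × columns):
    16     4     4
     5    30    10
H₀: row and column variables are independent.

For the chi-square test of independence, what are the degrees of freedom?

degrees of freedom = 2

df = (r−1)(c−1) = (2−1)·(3−1) = 2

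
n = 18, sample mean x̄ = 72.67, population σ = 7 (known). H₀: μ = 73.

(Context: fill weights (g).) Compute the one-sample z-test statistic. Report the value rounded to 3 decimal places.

SE = σ/√n = 7/√18 = 1.6499
z = (x̄−μ₀)/SE = (72.67−73)/1.6499 = -0.2000

test statistic = -0.200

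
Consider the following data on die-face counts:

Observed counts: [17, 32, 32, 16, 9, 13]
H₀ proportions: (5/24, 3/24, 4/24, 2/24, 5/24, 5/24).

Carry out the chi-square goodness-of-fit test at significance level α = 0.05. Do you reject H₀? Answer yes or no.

reject H₀: yes

n = 119; E_i = n·p_i = [24.79, 14.88, 19.83, 9.92, 24.79, 24.79]
χ² = (17−24.79)²/24.79 + (32−14.88)²/14.88 + (32−19.83)²/19.83 + (16−9.92)²/9.92 + (9−24.79)²/24.79 + (13−24.79)²/24.79 = 49.0269
df = 5
p-value (upper-tail) = 0.00000
At α=0.05: p < α → reject H₀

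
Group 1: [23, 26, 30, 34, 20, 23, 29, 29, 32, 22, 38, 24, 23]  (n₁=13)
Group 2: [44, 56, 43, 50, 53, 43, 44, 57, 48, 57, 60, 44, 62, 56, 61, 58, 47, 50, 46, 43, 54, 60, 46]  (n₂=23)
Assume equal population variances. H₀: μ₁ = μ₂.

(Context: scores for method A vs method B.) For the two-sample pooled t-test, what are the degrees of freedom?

df = n₁ + n₂ − 2 = 13 + 23 − 2 = 34

degrees of freedom = 34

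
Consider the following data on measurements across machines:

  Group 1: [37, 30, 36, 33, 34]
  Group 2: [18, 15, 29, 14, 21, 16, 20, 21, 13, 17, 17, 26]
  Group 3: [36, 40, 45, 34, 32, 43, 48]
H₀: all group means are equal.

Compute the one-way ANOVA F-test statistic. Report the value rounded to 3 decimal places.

Group means [34.00, 18.92, 39.71], grand mean 28.125
SSB = Σnᵢ(x̄ᵢ−x̄)² = 2130.280; SSW = ΣΣ(x−x̄ᵢ)² = 496.345
MSB = 2130.280/2 = 1065.1399; MSW = 496.345/21 = 23.6355
F = MSB/MSW = 45.0653
df = (2, 21)

test statistic = 45.065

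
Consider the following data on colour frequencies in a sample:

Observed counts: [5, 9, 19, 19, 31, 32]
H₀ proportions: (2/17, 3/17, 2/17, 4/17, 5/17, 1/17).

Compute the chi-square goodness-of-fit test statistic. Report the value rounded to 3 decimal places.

n = 115; E_i = n·p_i = [13.53, 20.29, 13.53, 27.06, 33.82, 6.76]
χ² = (5−13.53)²/13.53 + (9−20.29)²/20.29 + (19−13.53)²/13.53 + (19−27.06)²/27.06 + (31−33.82)²/33.82 + (32−6.76)²/6.76 = 110.6491
df = 5

test statistic = 110.649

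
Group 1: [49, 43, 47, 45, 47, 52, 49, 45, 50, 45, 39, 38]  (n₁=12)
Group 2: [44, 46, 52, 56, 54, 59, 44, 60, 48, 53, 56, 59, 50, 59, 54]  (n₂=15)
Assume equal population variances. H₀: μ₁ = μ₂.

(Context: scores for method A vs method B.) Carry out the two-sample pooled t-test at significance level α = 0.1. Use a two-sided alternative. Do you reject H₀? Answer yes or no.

reject H₀: yes

x̄₁=45.750, s₁=4.224, n₁=12
x̄₂=52.933, s₂=5.496, n₂=15
s_p² = [11·4.224² + 14·5.496²]/25 = 24.7673
SE = √(s_p²·(1/12+1/15)) = 1.9275
t = (45.750−52.933)/1.9275 = -3.7268
df = 25
p-value (two-sided) = 0.00100
At α=0.1: p < α → reject H₀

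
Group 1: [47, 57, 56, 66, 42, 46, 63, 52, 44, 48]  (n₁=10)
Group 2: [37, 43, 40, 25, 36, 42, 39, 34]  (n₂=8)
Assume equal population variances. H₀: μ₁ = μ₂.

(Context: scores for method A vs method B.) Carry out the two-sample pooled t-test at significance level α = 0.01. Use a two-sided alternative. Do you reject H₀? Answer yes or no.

reject H₀: yes

x̄₁=52.100, s₁=8.157, n₁=10
x̄₂=37.000, s₂=5.707, n₂=8
s_p² = [9·8.157² + 7·5.707²]/16 = 51.6813
SE = √(s_p²·(1/10+1/8)) = 3.4100
t = (52.100−37.000)/3.4100 = 4.4281
df = 16
p-value (two-sided) = 0.00042
At α=0.01: p < α → reject H₀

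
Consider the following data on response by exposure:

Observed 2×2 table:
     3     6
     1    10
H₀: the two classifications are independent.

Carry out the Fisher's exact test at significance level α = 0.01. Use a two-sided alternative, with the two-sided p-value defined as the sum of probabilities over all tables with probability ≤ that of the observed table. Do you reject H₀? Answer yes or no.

reject H₀: no

Margins: r₁=9, r₂=11, c₁=4, c₂=16, n=20
p_obs = C(9,3)·C(11,1)/C(20,4); sum pmf over tables with pmf ≤ p_obs
p-value (two-sided) = 0.28483
At α=0.01: p ≥ α → fail to reject H₀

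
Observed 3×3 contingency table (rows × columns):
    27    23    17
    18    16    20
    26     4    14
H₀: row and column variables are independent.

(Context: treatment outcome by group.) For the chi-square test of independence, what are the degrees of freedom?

df = (r−1)(c−1) = (3−1)·(3−1) = 4

degrees of freedom = 4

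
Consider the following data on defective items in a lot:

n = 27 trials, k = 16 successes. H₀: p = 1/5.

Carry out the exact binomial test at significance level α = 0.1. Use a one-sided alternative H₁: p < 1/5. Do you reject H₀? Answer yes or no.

Exact binomial: n=27, k=16, p₀=1/5=0.2000
P(X≤16) from Σ C(n,i)·p₀^i·(1−p₀)^(n−i)
p-value (one-sided, H₁ less) = 1.00000
At α=0.1: p ≥ α → fail to reject H₀

reject H₀: no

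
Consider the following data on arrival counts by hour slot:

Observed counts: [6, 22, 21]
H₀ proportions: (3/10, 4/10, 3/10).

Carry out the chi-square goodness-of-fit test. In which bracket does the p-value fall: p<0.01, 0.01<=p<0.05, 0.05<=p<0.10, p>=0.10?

p-value bracket: 0.01<=p<0.05

n = 49; E_i = n·p_i = [14.70, 19.60, 14.70]
χ² = (6−14.70)²/14.70 + (22−19.60)²/19.60 + (21−14.70)²/14.70 = 8.1429
df = 2
p-value (upper-tail) = 0.01705
→ bracket: 0.01<=p<0.05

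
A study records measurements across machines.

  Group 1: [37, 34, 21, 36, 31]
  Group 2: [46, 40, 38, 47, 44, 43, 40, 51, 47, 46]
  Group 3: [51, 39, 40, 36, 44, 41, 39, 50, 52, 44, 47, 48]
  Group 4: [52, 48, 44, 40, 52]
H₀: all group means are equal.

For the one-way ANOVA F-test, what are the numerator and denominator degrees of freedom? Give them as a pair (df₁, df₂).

k = 4 groups, N = 32 total
df = (k−1, N−k) = (4−1, 32−4) = (3, 28)

degrees of freedom = [3, 28]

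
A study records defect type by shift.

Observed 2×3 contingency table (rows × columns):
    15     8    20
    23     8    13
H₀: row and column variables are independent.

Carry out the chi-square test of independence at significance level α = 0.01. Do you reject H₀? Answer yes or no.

reject H₀: no

Row totals [43, 44], col totals [38, 16, 33], n=87
χ² = (15−18.78)²/18.78 + (8−7.91)²/7.91 + (20−16.31)²/16.31 + (23−19.22)²/19.22 + (8−8.09)²/8.09 + (13−16.69)²/16.69 = 3.1580
df = 2
p-value (upper-tail) = 0.20618
At α=0.01: p ≥ α → fail to reject H₀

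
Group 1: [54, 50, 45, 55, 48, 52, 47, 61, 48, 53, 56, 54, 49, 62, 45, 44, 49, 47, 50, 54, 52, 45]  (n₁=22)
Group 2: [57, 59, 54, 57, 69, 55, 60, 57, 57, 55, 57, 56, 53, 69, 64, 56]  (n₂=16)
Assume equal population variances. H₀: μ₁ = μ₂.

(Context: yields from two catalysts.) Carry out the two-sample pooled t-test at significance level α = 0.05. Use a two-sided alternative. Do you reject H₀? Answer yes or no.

reject H₀: yes

x̄₁=50.909, s₁=4.937, n₁=22
x̄₂=58.438, s₂=4.844, n₂=16
s_p² = [21·4.937² + 15·4.844²]/36 = 23.9932
SE = √(s_p²·(1/22+1/16)) = 1.6094
t = (50.909−58.438)/1.6094 = -4.6778
df = 36
p-value (two-sided) = 0.00004
At α=0.05: p < α → reject H₀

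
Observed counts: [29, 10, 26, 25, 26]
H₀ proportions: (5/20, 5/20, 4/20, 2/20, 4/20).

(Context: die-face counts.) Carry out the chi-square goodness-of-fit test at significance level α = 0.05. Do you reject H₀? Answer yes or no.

reject H₀: yes

n = 116; E_i = n·p_i = [29.00, 29.00, 23.20, 11.60, 23.20]
χ² = (29−29.00)²/29.00 + (10−29.00)²/29.00 + (26−23.20)²/23.20 + (25−11.60)²/11.60 + (26−23.20)²/23.20 = 28.6034
df = 4
p-value (upper-tail) = 0.00001
At α=0.05: p < α → reject H₀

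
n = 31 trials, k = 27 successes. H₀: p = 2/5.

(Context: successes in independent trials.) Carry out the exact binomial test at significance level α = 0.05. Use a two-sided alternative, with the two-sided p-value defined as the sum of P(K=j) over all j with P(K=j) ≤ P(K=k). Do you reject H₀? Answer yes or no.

Exact binomial: n=31, k=27, p₀=2/5=0.4000
P(X=j) = C(n,j)·p₀^j·(1−p₀)^(n−j); p = Σ P(X=j) over j with P(X=j) ≤ P(X=27)
p-value (two-sided) = 0.00000
At α=0.05: p < α → reject H₀

reject H₀: yes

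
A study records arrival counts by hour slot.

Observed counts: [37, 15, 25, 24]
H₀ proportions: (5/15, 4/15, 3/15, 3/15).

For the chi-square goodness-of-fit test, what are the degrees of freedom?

df = k − 1 = 4 − 1 = 3

degrees of freedom = 3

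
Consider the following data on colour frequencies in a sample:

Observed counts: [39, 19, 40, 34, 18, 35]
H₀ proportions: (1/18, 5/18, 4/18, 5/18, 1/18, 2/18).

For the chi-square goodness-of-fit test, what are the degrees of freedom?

df = k − 1 = 6 − 1 = 5

degrees of freedom = 5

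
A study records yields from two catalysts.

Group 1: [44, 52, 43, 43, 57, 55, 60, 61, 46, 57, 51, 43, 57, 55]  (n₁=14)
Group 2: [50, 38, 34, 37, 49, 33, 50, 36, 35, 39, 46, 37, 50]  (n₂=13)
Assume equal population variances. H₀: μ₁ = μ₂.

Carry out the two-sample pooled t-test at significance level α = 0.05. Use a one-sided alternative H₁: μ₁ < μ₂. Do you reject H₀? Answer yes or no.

x̄₁=51.714, s₁=6.684, n₁=14
x̄₂=41.077, s₂=6.776, n₂=13
s_p² = [13·6.684² + 12·6.776²]/25 = 45.2712
SE = √(s_p²·(1/14+1/13)) = 2.5915
t = (51.714−41.077)/2.5915 = 4.1047
df = 25
p-value (one-sided, H₁ less) = 0.99981
At α=0.05: p ≥ α → fail to reject H₀

reject H₀: no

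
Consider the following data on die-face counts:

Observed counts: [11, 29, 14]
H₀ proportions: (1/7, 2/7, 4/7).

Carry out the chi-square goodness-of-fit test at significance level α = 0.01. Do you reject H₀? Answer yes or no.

reject H₀: yes

n = 54; E_i = n·p_i = [7.71, 15.43, 30.86]
χ² = (11−7.71)²/7.71 + (29−15.43)²/15.43 + (14−30.86)²/30.86 = 22.5463
df = 2
p-value (upper-tail) = 0.00001
At α=0.01: p < α → reject H₀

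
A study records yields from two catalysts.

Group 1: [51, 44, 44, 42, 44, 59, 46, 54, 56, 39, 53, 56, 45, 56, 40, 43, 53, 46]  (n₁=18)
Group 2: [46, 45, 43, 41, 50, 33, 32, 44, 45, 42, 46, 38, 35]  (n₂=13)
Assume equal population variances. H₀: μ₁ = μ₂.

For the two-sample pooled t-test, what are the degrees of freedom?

df = n₁ + n₂ − 2 = 18 + 13 − 2 = 29

degrees of freedom = 29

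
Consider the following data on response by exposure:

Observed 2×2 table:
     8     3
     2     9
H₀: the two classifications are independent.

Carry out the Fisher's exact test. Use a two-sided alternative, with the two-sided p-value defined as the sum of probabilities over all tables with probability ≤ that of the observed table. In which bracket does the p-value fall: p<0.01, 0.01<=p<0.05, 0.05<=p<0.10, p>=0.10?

Margins: r₁=11, r₂=11, c₁=10, c₂=12, n=22
p_obs = C(11,8)·C(11,2)/C(22,10); sum pmf over tables with pmf ≤ p_obs
p-value (two-sided) = 0.02997
→ bracket: 0.01<=p<0.05

p-value bracket: 0.01<=p<0.05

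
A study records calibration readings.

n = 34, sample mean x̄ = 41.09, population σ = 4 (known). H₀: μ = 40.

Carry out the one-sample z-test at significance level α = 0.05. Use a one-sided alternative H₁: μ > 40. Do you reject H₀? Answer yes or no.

SE = σ/√n = 4/√34 = 0.6860
z = (x̄−μ₀)/SE = (41.09−40)/0.6860 = 1.5889
p-value (one-sided, H₁ greater) = 0.05604
At α=0.05: p ≥ α → fail to reject H₀

reject H₀: no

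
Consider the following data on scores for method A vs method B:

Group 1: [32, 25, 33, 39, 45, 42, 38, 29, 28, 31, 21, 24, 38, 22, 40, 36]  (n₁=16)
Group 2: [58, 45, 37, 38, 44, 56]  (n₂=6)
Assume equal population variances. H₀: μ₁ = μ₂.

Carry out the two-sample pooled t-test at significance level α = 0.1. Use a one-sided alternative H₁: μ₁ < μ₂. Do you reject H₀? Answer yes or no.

x̄₁=32.688, s₁=7.409, n₁=16
x̄₂=46.333, s₂=8.869, n₂=6
s_p² = [15·7.409² + 5·8.869²]/20 = 60.8385
SE = √(s_p²·(1/16+1/6)) = 3.7339
t = (32.688−46.333)/3.7339 = -3.6546
df = 20
p-value (one-sided, H₁ less) = 0.00079
At α=0.1: p < α → reject H₀

reject H₀: yes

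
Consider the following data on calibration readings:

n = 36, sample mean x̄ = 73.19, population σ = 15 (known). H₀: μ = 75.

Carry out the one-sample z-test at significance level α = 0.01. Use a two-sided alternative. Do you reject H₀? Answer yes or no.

SE = σ/√n = 15/√36 = 2.5000
z = (x̄−μ₀)/SE = (73.19−75)/2.5000 = -0.7240
p-value (two-sided) = 0.46907
At α=0.01: p ≥ α → fail to reject H₀

reject H₀: no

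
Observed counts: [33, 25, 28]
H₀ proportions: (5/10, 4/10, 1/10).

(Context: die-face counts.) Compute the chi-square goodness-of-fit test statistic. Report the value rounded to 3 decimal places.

test statistic = 48.657

n = 86; E_i = n·p_i = [43.00, 34.40, 8.60]
χ² = (33−43.00)²/43.00 + (25−34.40)²/34.40 + (28−8.60)²/8.60 = 48.6570
df = 2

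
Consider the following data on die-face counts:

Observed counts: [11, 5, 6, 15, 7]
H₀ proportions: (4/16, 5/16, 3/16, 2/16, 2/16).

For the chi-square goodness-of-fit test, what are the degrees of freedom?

degrees of freedom = 4

df = k − 1 = 5 − 1 = 4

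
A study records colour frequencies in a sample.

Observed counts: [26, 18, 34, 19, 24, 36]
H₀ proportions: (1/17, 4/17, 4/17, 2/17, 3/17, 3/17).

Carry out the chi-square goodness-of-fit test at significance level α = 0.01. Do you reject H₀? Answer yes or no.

n = 157; E_i = n·p_i = [9.24, 36.94, 36.94, 18.47, 27.71, 27.71]
χ² = (26−9.24)²/9.24 + (18−36.94)²/36.94 + (34−36.94)²/36.94 + (19−18.47)²/18.47 + (24−27.71)²/27.71 + (36−27.71)²/27.71 = 43.3726
df = 5
p-value (upper-tail) = 0.00000
At α=0.01: p < α → reject H₀

reject H₀: yes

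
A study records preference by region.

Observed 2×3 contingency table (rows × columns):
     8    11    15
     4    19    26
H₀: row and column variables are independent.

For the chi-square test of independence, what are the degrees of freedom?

df = (r−1)(c−1) = (2−1)·(3−1) = 2

degrees of freedom = 2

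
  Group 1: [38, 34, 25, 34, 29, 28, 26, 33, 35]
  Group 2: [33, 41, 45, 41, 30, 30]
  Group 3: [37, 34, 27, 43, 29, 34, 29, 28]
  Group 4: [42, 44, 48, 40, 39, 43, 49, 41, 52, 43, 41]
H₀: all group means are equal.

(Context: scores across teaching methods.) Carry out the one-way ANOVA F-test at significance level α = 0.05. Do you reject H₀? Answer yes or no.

Group means [31.33, 36.67, 32.62, 43.82], grand mean 36.618
SSB = Σnᵢ(x̄ᵢ−x̄)² = 949.185; SSW = ΣΣ(x−x̄ᵢ)² = 748.845
MSB = 949.185/3 = 316.3949; MSW = 748.845/30 = 24.9615
F = MSB/MSW = 12.6753
df = (3, 30)
p-value (upper-tail) = 0.00002
At α=0.05: p < α → reject H₀

reject H₀: yes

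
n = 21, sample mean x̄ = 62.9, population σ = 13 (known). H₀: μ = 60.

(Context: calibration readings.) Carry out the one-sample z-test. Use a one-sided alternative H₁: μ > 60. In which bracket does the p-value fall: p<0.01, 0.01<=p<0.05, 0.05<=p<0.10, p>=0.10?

p-value bracket: p>=0.10

SE = σ/√n = 13/√21 = 2.8368
z = (x̄−μ₀)/SE = (62.9−60)/2.8368 = 1.0223
p-value (one-sided, H₁ greater) = 0.15333
→ bracket: p>=0.10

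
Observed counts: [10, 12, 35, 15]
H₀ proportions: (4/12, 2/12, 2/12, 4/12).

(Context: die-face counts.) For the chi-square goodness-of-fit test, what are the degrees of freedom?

degrees of freedom = 3

df = k − 1 = 4 − 1 = 3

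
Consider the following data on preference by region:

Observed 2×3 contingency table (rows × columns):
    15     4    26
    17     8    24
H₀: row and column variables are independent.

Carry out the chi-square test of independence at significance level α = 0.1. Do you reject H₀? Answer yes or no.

reject H₀: no

Row totals [45, 49], col totals [32, 12, 50], n=94
χ² = (15−15.32)²/15.32 + (4−5.74)²/5.74 + (26−23.94)²/23.94 + (17−16.68)²/16.68 + (8−6.26)²/6.26 + (24−26.06)²/26.06 = 1.3706
df = 2
p-value (upper-tail) = 0.50394
At α=0.1: p ≥ α → fail to reject H₀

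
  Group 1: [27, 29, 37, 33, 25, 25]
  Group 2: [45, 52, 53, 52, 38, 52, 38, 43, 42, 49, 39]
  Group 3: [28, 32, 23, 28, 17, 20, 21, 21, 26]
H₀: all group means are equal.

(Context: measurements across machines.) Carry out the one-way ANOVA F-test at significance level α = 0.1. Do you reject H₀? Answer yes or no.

Group means [29.33, 45.73, 24.00], grand mean 34.423
SSB = Σnᵢ(x̄ᵢ−x̄)² = 2538.831; SSW = ΣΣ(x−x̄ᵢ)² = 667.515
MSB = 2538.831/2 = 1269.4155; MSW = 667.515/23 = 29.0224
F = MSB/MSW = 43.7392
df = (2, 23)
p-value (upper-tail) = 0.00000
At α=0.1: p < α → reject H₀

reject H₀: yes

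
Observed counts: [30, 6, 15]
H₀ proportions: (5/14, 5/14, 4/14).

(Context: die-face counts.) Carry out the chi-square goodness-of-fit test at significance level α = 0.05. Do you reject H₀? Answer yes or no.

reject H₀: yes

n = 51; E_i = n·p_i = [18.21, 18.21, 14.57]
χ² = (30−18.21)²/18.21 + (6−18.21)²/18.21 + (15−14.57)²/14.57 = 15.8294
df = 2
p-value (upper-tail) = 0.00037
At α=0.05: p < α → reject H₀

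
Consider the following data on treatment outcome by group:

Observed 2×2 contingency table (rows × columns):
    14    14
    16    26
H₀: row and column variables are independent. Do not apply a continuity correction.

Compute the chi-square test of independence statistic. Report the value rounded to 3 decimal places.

test statistic = 0.972

Row totals [28, 42], col totals [30, 40], n=70
χ² = (14−12.00)²/12.00 + (14−16.00)²/16.00 + (16−18.00)²/18.00 + (26−24.00)²/24.00 = 0.9722
df = 1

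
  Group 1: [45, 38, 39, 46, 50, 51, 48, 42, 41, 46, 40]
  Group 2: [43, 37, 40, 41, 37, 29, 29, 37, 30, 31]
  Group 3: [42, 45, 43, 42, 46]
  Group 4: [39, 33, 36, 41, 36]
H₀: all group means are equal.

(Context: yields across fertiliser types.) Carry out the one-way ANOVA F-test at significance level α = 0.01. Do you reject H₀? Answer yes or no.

Group means [44.18, 35.40, 43.60, 37.00], grand mean 40.097
SSB = Σnᵢ(x̄ᵢ−x̄)² = 513.473; SSW = ΣΣ(x−x̄ᵢ)² = 499.236
MSB = 513.473/3 = 171.1578; MSW = 499.236/27 = 18.4902
F = MSB/MSW = 9.2567
df = (3, 27)
p-value (upper-tail) = 0.00022
At α=0.01: p < α → reject H₀

reject H₀: yes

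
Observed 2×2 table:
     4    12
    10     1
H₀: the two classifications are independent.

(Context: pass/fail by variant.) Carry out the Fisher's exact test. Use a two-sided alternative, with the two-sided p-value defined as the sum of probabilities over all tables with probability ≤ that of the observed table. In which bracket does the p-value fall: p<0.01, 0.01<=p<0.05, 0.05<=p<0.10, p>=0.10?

Margins: r₁=16, r₂=11, c₁=14, c₂=13, n=27
p_obs = C(16,4)·C(11,10)/C(27,14); sum pmf over tables with pmf ≤ p_obs
p-value (two-sided) = 0.00134
→ bracket: p<0.01

p-value bracket: p<0.01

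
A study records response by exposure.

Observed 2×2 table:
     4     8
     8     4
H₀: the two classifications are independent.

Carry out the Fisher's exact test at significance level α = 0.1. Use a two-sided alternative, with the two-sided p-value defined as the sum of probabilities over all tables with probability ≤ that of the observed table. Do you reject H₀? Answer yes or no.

Margins: r₁=12, r₂=12, c₁=12, c₂=12, n=24
p_obs = C(12,4)·C(12,8)/C(24,12); sum pmf over tables with pmf ≤ p_obs
p-value (two-sided) = 0.22035
At α=0.1: p ≥ α → fail to reject H₀

reject H₀: no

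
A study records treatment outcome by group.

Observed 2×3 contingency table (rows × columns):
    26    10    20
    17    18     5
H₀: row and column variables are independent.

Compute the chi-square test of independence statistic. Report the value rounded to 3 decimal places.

test statistic = 10.803

Row totals [56, 40], col totals [43, 28, 25], n=96
χ² = (26−25.08)²/25.08 + (10−16.33)²/16.33 + (20−14.58)²/14.58 + (17−17.92)²/17.92 + (18−11.67)²/11.67 + (5−10.42)²/10.42 = 10.8028
df = 2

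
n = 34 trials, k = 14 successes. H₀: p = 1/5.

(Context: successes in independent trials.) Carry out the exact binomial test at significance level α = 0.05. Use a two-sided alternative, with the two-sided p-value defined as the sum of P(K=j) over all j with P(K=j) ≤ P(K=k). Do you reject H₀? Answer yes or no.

Exact binomial: n=34, k=14, p₀=1/5=0.2000
P(X=j) = C(n,j)·p₀^j·(1−p₀)^(n−j); p = Σ P(X=j) over j with P(X=j) ≤ P(X=14)
p-value (two-sided) = 0.00436
At α=0.05: p < α → reject H₀

reject H₀: yes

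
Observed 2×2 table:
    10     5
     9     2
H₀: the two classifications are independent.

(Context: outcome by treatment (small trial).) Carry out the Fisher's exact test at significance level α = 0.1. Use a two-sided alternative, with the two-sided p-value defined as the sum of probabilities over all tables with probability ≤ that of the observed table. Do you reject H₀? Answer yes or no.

reject H₀: no

Margins: r₁=15, r₂=11, c₁=19, c₂=7, n=26
p_obs = C(15,10)·C(11,9)/C(26,19); sum pmf over tables with pmf ≤ p_obs
p-value (two-sided) = 0.65761
At α=0.1: p ≥ α → fail to reject H₀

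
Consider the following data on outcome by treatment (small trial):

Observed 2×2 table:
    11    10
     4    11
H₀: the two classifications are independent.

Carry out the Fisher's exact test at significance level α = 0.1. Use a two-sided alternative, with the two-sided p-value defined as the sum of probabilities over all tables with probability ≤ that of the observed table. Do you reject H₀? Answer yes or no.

reject H₀: no

Margins: r₁=21, r₂=15, c₁=15, c₂=21, n=36
p_obs = C(21,11)·C(15,4)/C(36,15); sum pmf over tables with pmf ≤ p_obs
p-value (two-sided) = 0.17598
At α=0.1: p ≥ α → fail to reject H₀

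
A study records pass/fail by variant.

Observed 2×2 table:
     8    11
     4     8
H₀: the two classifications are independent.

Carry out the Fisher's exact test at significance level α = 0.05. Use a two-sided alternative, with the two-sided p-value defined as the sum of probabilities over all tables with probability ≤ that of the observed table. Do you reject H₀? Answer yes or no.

Margins: r₁=19, r₂=12, c₁=12, c₂=19, n=31
p_obs = C(19,8)·C(12,4)/C(31,12); sum pmf over tables with pmf ≤ p_obs
p-value (two-sided) = 0.71721
At α=0.05: p ≥ α → fail to reject H₀

reject H₀: no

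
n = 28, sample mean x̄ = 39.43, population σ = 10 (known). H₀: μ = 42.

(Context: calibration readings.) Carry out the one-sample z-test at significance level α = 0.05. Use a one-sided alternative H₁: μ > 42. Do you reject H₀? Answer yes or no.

SE = σ/√n = 10/√28 = 1.8898
z = (x̄−μ₀)/SE = (39.43−42)/1.8898 = -1.3599
p-value (one-sided, H₁ greater) = 0.91307
At α=0.05: p ≥ α → fail to reject H₀

reject H₀: no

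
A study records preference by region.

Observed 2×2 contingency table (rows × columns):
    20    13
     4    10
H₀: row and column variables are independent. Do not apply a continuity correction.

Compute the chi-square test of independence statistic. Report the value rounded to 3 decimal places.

test statistic = 4.037

Row totals [33, 14], col totals [24, 23], n=47
χ² = (20−16.85)²/16.85 + (13−16.15)²/16.15 + (4−7.15)²/7.15 + (10−6.85)²/6.85 = 4.0368
df = 1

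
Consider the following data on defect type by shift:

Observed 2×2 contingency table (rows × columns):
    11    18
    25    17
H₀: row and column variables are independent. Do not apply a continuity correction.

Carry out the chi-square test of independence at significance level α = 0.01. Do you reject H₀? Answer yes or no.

reject H₀: no

Row totals [29, 42], col totals [36, 35], n=71
χ² = (11−14.70)²/14.70 + (18−14.30)²/14.30 + (25−21.30)²/21.30 + (17−20.70)²/20.70 = 3.2000
df = 1
p-value (upper-tail) = 0.07364
At α=0.01: p ≥ α → fail to reject H₀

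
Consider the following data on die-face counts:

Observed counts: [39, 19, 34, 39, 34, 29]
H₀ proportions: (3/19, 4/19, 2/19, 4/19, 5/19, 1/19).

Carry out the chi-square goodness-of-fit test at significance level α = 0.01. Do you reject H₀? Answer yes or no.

n = 194; E_i = n·p_i = [30.63, 40.84, 20.42, 40.84, 51.05, 10.21]
χ² = (39−30.63)²/30.63 + (19−40.84)²/40.84 + (34−20.42)²/20.42 + (39−40.84)²/40.84 + (34−51.05)²/51.05 + (29−10.21)²/10.21 = 63.3521
df = 5
p-value (upper-tail) = 0.00000
At α=0.01: p < α → reject H₀

reject H₀: yes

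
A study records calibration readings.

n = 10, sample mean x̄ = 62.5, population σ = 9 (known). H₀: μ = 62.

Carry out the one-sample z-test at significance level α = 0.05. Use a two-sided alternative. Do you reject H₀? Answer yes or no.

SE = σ/√n = 9/√10 = 2.8460
z = (x̄−μ₀)/SE = (62.5−62)/2.8460 = 0.1757
p-value (two-sided) = 0.86054
At α=0.05: p ≥ α → fail to reject H₀

reject H₀: no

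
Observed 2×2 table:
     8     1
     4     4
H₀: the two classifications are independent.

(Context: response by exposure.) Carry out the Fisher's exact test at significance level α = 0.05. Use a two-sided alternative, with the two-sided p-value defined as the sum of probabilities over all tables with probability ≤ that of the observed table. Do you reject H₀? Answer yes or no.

Margins: r₁=9, r₂=8, c₁=12, c₂=5, n=17
p_obs = C(9,8)·C(8,4)/C(17,12); sum pmf over tables with pmf ≤ p_obs
p-value (two-sided) = 0.13122
At α=0.05: p ≥ α → fail to reject H₀

reject H₀: no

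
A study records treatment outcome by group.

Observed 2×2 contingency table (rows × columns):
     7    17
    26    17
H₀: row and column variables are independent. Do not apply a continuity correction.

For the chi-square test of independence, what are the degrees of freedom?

df = (r−1)(c−1) = (2−1)·(2−1) = 1

degrees of freedom = 1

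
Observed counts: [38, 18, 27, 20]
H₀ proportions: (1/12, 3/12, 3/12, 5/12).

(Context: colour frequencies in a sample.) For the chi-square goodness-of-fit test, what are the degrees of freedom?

degrees of freedom = 3

df = k − 1 = 4 − 1 = 3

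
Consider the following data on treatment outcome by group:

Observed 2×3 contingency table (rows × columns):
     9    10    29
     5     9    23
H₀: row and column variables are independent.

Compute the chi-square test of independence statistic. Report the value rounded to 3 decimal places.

Row totals [48, 37], col totals [14, 19, 52], n=85
χ² = (9−7.91)²/7.91 + (10−10.73)²/10.73 + (29−29.36)²/29.36 + (5−6.09)²/6.09 + (9−8.27)²/8.27 + (23−22.64)²/22.64 = 0.4722
df = 2

test statistic = 0.472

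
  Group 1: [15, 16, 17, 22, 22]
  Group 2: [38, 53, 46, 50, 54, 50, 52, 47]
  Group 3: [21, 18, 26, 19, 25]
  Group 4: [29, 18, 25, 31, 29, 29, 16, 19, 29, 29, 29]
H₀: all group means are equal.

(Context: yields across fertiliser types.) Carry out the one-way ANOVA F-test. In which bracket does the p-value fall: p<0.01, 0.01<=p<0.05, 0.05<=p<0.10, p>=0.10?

Group means [18.40, 48.75, 21.80, 25.73], grand mean 30.138
SSB = Σnᵢ(x̄ᵢ−x̄)² = 4021.766; SSW = ΣΣ(x−x̄ᵢ)² = 573.682
MSB = 4021.766/3 = 1340.5888; MSW = 573.682/25 = 22.9473
F = MSB/MSW = 58.4204
df = (3, 25)
p-value (upper-tail) = 0.00000
→ bracket: p<0.01

p-value bracket: p<0.01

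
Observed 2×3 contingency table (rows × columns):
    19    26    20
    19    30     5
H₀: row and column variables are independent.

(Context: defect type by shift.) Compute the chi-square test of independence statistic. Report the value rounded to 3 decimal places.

test statistic = 8.340

Row totals [65, 54], col totals [38, 56, 25], n=119
χ² = (19−20.76)²/20.76 + (26−30.59)²/30.59 + (20−13.66)²/13.66 + (19−17.24)²/17.24 + (30−25.41)²/25.41 + (5−11.34)²/11.34 = 8.3402
df = 2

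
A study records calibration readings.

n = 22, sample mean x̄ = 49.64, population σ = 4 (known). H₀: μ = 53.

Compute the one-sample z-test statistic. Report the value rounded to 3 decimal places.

test statistic = -3.940

SE = σ/√n = 4/√22 = 0.8528
z = (x̄−μ₀)/SE = (49.64−53)/0.8528 = -3.9399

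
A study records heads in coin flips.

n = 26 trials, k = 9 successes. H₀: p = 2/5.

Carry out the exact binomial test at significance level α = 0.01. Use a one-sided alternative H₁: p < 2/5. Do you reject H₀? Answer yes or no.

Exact binomial: n=26, k=9, p₀=2/5=0.4000
P(X≤9) from Σ C(n,i)·p₀^i·(1−p₀)^(n−i)
p-value (one-sided, H₁ less) = 0.36418
At α=0.01: p ≥ α → fail to reject H₀

reject H₀: no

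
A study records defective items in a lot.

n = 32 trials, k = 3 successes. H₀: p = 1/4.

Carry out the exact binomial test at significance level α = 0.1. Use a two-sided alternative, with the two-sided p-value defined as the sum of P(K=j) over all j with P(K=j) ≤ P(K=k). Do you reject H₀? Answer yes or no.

Exact binomial: n=32, k=3, p₀=1/4=0.2500
P(X=j) = C(n,j)·p₀^j·(1−p₀)^(n−j); p = Σ P(X=j) over j with P(X=j) ≤ P(X=3)
p-value (two-sided) = 0.04103
At α=0.1: p < α → reject H₀

reject H₀: yes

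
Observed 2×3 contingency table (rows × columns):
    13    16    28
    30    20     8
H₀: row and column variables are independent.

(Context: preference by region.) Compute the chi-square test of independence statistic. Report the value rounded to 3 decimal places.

test statistic = 18.269

Row totals [57, 58], col totals [43, 36, 36], n=115
χ² = (13−21.31)²/21.31 + (16−17.84)²/17.84 + (28−17.84)²/17.84 + (30−21.69)²/21.69 + (20−18.16)²/18.16 + (8−18.16)²/18.16 = 18.2692
df = 2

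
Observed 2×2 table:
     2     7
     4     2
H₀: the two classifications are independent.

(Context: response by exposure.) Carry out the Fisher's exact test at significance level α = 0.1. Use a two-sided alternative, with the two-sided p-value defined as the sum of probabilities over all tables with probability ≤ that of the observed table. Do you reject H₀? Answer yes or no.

reject H₀: no

Margins: r₁=9, r₂=6, c₁=6, c₂=9, n=15
p_obs = C(9,2)·C(6,4)/C(15,6); sum pmf over tables with pmf ≤ p_obs
p-value (two-sided) = 0.13566
At α=0.1: p ≥ α → fail to reject H₀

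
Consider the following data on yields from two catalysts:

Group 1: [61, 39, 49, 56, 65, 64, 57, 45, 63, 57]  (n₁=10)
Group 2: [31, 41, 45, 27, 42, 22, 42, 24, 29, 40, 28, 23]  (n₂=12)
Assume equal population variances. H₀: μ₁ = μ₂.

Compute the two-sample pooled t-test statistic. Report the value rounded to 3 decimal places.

test statistic = 6.181

x̄₁=55.600, s₁=8.682, n₁=10
x̄₂=32.833, s₂=8.537, n₂=12
s_p² = [9·8.682² + 11·8.537²]/20 = 74.0033
SE = √(s_p²·(1/10+1/12)) = 3.6834
t = (55.600−32.833)/3.6834 = 6.1809
df = 20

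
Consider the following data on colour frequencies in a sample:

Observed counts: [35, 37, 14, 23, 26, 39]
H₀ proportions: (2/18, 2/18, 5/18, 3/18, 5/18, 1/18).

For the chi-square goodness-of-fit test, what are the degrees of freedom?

df = k − 1 = 6 − 1 = 5

degrees of freedom = 5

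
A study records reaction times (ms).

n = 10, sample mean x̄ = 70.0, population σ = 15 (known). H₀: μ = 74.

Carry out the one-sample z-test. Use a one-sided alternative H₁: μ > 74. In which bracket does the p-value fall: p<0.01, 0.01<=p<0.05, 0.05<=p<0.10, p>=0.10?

SE = σ/√n = 15/√10 = 4.7434
z = (x̄−μ₀)/SE = (70.0−74)/4.7434 = -0.8433
p-value (one-sided, H₁ greater) = 0.80046
→ bracket: p>=0.10

p-value bracket: p>=0.10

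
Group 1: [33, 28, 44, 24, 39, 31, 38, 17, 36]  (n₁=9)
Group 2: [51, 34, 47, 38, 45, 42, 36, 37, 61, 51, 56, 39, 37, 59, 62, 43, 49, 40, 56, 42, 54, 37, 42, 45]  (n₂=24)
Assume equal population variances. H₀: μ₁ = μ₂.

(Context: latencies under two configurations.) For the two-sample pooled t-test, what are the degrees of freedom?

df = n₁ + n₂ − 2 = 9 + 24 − 2 = 31

degrees of freedom = 31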